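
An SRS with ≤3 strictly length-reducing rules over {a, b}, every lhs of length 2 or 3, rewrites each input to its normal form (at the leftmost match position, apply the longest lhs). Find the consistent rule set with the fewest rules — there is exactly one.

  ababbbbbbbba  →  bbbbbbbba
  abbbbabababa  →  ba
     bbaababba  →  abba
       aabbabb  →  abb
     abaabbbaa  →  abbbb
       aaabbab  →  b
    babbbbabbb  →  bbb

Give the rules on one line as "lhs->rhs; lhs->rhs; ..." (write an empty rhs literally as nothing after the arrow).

  | ababbbbbbbba => aabbbbbbbba => bbbbbbbba
  | abbbbabababa => abbbabababa => abbabababa => ababababa => aabababa => bababa => ababa => aaba => ba
  | bbaababba => bbbabba => bbabba => babba => abba
  | aabbabb => bbabb => babb => abb

aa->; bab->ab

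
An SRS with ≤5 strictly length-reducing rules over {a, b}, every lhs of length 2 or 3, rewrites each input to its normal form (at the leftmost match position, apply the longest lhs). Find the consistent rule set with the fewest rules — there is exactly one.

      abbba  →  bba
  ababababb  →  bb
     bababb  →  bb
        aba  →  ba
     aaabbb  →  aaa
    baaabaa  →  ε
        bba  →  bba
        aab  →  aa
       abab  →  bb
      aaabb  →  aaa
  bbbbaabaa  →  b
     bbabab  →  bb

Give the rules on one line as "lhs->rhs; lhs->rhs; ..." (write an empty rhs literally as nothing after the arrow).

aab->aa; ab->b; baa->; bbb->bb

  | abbba => bbba => bba
  | ababababb => babababb => bbababb => bbbabb => bbabb => bbbb => bbb => bb
  | bababb => bbabb => bbbb => bbb => bb
  | aba => ba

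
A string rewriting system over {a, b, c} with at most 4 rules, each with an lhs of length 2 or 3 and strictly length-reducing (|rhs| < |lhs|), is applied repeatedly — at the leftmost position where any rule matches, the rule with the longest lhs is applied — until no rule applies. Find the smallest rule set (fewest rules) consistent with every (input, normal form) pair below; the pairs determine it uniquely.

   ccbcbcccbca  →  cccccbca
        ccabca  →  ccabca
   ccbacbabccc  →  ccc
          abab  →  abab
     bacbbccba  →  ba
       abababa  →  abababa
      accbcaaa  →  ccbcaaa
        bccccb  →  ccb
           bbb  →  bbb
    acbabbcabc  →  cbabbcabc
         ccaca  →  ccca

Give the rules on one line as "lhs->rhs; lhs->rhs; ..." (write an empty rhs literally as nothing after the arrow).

ac->c; bcb->; bcc->

  | ccbcbcccbca => cccccbca
  | ccabca
  | ccbacbabccc => ccbcbabccc => ccabccc => ccac => ccc
  | abab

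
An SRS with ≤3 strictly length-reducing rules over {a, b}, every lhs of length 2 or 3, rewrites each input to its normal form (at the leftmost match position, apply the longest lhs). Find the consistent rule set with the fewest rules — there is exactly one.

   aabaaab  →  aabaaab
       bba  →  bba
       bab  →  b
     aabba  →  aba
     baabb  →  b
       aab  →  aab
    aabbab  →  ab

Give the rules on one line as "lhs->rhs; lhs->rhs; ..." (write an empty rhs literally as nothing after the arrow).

  | aabaaab
  | bba
  | bab => b
  | aabba => aba

abb->b; bab->b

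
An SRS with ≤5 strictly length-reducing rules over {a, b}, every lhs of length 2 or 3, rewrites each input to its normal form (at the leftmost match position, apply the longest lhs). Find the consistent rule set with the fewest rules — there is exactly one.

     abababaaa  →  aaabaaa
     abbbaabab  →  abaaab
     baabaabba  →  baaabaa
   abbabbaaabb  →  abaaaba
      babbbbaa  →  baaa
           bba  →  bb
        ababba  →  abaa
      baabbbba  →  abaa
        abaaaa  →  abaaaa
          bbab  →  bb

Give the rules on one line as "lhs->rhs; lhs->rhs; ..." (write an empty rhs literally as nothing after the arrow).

abb->ba; bab->ab; bba->bb; bbb->bb

  | abababaaa => aababaaa => aaabaaa
  | abbbaabab => babaabab => abaabab => abaaab
  | baabaabba => baababaa => baaabaa
  | abbabbaaabb => baabbaaabb => babaaaabb => abaaaabb => abaaaba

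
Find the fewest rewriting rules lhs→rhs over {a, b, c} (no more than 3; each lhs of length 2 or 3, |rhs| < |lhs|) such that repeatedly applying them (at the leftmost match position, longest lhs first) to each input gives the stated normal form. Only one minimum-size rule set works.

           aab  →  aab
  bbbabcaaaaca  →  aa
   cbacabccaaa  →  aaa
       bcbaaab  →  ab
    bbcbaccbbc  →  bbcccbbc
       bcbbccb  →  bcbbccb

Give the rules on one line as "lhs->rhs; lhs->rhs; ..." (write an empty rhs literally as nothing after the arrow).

ba->; ca->a

  | aab
  | bbbabcaaaaca => bbbcaaaaca => bbbaaaaca => bbaaaca => baaca => aca => aa
  | cbacabccaaa => ccabccaaa => cabccaaa => abccaaa => abcaaa => abaaa => aaa
  | bcbaaab => bcaab => baab => ab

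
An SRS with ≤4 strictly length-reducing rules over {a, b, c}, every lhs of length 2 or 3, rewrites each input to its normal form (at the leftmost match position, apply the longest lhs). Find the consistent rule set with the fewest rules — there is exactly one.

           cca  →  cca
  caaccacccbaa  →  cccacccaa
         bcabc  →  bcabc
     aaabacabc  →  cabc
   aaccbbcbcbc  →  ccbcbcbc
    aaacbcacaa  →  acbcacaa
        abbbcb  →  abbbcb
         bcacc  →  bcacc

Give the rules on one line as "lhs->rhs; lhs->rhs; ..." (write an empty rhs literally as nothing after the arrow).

  | cca
  | caaccacccbaa => cccacccbaa => cccacccaa
  | bcabc
  | aaabacabc => aaaacabc => aacabc => cabc

aac->c; ba->a; cbb->cb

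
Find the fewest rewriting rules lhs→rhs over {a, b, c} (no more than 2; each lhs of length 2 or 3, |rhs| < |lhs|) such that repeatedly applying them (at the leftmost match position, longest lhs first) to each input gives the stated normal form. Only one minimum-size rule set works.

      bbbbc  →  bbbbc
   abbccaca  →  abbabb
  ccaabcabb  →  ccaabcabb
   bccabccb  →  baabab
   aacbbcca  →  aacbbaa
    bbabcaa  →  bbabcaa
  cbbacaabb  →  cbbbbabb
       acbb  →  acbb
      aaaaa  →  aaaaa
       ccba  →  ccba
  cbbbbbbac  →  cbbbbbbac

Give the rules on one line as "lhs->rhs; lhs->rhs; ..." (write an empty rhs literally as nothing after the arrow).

aca->bb; bcc->ba

  | bbbbc
  | abbccaca => abbaaca => abbabb
  | ccaabcabb
  | bccabccb => baabccb => baabab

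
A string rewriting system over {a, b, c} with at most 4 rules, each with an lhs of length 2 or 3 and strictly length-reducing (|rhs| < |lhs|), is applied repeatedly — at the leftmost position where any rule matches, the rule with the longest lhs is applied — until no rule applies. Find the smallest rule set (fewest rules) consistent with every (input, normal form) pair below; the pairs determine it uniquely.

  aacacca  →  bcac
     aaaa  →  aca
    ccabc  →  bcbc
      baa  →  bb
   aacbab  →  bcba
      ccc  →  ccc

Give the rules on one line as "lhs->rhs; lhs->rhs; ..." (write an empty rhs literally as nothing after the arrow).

aa->b; aaa->ac; ab->a; cca->bc

  | aacacca => bcacca => bcabc => bcac
  | aaaa => aca
  | ccabc => bcbc
  | baa => bb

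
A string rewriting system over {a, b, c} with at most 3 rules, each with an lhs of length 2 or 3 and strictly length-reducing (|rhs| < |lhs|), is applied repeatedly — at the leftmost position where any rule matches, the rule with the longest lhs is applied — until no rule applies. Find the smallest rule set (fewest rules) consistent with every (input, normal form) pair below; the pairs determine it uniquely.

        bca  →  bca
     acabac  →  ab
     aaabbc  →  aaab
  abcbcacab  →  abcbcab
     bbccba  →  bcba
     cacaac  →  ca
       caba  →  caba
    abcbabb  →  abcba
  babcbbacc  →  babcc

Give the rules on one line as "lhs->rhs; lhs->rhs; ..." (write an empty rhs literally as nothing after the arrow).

ac->; bb->; bbc->b

  | bca
  | acabac => abac => ab
  | aaabbc => aaab
  | abcbcacab => abcbcab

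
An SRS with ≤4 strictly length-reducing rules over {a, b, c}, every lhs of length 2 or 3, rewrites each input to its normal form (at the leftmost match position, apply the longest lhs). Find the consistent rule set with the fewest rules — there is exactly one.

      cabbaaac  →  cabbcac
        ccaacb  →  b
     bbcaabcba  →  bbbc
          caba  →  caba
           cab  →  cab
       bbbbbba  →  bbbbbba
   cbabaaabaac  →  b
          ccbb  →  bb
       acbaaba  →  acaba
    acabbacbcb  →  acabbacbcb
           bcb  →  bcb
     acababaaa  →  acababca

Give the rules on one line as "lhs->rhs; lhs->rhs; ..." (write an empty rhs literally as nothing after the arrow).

aa->c; cba->c; cc->

  | cabbaaac => cabbcac
  | ccaacb => aacb => ccb => b
  | bbcaabcba => bbccbcba => bbbcba => bbbc
  | caba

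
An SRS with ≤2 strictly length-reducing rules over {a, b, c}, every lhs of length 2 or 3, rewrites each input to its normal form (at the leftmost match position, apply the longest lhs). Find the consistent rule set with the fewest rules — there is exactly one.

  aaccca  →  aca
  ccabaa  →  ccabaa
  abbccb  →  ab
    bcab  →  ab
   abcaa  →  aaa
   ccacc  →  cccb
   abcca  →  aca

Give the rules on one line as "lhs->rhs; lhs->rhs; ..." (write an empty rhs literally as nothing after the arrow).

  | aaccca => acbca => aca
  | ccabaa
  | abbccb => abcb => ab
  | bcab => ab

acc->cb; bc->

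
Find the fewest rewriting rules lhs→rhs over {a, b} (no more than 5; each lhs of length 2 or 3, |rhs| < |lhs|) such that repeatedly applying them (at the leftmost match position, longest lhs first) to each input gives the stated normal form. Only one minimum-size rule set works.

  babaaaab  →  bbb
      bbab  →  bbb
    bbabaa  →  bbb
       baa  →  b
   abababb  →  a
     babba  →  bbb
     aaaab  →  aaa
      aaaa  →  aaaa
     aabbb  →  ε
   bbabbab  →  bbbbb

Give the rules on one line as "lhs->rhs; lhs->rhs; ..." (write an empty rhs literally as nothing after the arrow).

aab->a; ab->a; abb->; ba->b

  | babaaaab => bbaaaab => bbaaab => bbaab => bbab => bbb
  | bbab => bbb
  | bbabaa => bbbaa => bbba => bbb
  | baa => ba => b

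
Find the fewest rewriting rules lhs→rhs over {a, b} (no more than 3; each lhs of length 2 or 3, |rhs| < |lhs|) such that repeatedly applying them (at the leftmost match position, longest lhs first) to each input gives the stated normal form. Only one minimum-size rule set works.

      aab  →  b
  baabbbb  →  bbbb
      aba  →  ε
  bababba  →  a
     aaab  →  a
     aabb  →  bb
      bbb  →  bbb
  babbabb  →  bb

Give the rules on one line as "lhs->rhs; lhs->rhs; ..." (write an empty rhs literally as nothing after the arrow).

  | aab => b
  | baabbbb => aabbbb => bbbb
  | aba => aa => ε
  | bababba => ababba => aabba => bba => ba => a

aa->; ab->a; ba->a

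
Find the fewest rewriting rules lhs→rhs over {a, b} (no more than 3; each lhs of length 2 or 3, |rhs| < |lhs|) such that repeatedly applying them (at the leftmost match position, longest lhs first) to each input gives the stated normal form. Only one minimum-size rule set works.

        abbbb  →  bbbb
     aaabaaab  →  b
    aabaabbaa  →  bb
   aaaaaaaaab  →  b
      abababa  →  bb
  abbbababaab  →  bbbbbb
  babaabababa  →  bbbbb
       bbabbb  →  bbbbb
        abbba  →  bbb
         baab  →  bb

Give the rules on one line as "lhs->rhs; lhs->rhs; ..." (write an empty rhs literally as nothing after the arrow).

  | abbbb => bbbb
  | aaabaaab => aaaab => aaab => aab => ab => b
  | aabaabbaa => aabbaa => abbaa => bbaa => bba => bb
  | aaaaaaaaab => aaaaaaaab => aaaaaaab => aaaaaab => aaaaab => aaaab => aaab => aab => ab => b

ab->b; aba->; ba->b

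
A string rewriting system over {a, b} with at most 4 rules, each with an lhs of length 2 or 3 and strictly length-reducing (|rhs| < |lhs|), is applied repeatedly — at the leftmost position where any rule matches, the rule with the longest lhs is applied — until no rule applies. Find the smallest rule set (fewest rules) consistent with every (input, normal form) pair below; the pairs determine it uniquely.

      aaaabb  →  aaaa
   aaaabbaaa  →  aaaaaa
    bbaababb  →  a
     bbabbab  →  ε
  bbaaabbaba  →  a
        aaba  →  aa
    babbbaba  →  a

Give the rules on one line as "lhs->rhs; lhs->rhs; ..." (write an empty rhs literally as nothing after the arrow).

ab->a; aba->a; ba->; bab->ba

  | aaaabb => aaaab => aaaa
  | aaaabbaaa => aaaabaaa => aaaaaa
  | bbaababb => bababb => baabb => abb => ab => a
  | bbabbab => bbabab => bbaab => bab => ba => ε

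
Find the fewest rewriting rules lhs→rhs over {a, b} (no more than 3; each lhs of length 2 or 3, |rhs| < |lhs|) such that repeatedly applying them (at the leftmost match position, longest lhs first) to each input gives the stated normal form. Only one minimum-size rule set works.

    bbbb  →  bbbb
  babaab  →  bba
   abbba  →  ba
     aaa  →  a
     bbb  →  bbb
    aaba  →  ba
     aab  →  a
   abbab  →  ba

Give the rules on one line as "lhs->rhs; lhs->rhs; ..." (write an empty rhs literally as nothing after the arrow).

  | bbbb
  | babaab => bbaab => bbab => bba
  | abbba => abba => aba => ba
  | aaa => aa => a

aa->a; ab->a; aba->ba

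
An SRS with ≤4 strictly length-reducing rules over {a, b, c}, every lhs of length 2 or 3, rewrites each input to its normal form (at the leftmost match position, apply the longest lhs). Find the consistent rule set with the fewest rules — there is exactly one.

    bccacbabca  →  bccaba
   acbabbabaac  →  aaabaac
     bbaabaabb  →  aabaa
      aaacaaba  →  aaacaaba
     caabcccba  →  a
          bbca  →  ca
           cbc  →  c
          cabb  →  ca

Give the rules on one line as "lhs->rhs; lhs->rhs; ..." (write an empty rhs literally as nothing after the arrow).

abc->b; bb->; cb->

  | bccacbabca => bccaabca => bccaba
  | acbabbabaac => aabbabaac => aaabaac
  | bbaabaabb => aabaabb => aabaa
  | aaacaaba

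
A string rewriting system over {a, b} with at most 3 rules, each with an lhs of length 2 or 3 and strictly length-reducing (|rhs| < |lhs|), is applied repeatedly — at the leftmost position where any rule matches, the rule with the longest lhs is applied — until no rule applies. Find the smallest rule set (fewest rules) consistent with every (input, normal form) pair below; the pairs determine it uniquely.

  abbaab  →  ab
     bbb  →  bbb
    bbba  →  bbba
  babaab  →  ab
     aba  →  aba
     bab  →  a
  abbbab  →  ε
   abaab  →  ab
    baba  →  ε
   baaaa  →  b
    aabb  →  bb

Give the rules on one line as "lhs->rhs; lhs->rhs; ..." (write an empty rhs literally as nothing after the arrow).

  | abbaab => abaab => abb => ab
  | bbb
  | bbba
  | babaab => aaab => ab

aa->; abb->ab; bab->a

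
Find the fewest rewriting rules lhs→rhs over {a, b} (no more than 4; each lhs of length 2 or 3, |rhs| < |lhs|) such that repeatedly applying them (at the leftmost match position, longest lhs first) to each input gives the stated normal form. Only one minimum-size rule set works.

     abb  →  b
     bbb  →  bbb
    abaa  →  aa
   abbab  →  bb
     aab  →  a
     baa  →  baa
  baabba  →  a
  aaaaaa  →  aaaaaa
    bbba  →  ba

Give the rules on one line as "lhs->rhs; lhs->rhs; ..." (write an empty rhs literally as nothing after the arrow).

ab->; bab->bb; bba->a

  | abb => b
  | bbb
  | abaa => aa
  | abbab => bab => bb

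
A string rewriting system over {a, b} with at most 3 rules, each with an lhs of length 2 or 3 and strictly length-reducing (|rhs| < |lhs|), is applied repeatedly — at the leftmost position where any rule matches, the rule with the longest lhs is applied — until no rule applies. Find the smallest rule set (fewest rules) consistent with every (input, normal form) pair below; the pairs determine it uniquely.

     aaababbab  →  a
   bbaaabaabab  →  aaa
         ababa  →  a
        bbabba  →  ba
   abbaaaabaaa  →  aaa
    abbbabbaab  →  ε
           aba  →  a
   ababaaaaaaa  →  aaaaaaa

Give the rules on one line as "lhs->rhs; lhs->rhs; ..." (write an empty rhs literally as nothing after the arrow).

ab->; baa->b; bb->

  | aaababbab => aaabbab => aabab => aab => a
  | bbaaabaabab => aaabaabab => aaaabab => aaaab => aaa
  | ababa => aba => a
  | bbabba => abba => ba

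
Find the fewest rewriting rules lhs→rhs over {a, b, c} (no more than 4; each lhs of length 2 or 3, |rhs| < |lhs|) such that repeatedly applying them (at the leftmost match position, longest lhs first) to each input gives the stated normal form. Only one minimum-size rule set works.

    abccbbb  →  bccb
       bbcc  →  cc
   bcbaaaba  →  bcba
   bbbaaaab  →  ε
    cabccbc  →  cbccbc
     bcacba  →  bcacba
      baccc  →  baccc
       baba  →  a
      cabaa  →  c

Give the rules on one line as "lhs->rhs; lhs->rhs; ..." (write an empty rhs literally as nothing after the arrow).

  | abccbbb => bccbbb => bccb
  | bbcc => cc
  | bcbaaaba => bcbbaba => bcaba => bcba
  | bbbaaaab => baaaab => bbaab => aab => bb => ε

aa->b; ab->b; bb->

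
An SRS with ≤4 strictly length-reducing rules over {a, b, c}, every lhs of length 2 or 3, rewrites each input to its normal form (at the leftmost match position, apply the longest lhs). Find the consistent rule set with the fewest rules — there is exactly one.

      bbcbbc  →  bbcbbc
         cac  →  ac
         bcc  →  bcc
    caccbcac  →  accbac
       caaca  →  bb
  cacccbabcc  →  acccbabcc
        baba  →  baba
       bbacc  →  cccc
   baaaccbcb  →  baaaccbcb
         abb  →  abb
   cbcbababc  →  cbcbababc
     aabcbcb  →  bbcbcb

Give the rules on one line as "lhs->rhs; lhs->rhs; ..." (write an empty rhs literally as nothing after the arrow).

aab->bb; aca->ab; bba->cc; ca->a

  | bbcbbc
  | cac => ac
  | bcc
  | caccbcac => accbcac => accbac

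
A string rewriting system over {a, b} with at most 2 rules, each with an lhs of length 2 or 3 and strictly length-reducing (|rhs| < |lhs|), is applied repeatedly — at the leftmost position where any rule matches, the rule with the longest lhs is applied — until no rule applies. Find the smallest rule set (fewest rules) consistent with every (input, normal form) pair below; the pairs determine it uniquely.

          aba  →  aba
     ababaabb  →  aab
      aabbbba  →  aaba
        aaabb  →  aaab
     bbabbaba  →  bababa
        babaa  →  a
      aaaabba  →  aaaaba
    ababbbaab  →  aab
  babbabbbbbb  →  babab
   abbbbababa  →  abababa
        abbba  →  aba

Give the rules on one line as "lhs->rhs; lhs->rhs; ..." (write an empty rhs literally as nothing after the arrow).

baa->a; bb->b

  | aba
  | ababaabb => abaabb => aabb => aab
  | aabbbba => aabbba => aabba => aaba
  | aaabb => aaab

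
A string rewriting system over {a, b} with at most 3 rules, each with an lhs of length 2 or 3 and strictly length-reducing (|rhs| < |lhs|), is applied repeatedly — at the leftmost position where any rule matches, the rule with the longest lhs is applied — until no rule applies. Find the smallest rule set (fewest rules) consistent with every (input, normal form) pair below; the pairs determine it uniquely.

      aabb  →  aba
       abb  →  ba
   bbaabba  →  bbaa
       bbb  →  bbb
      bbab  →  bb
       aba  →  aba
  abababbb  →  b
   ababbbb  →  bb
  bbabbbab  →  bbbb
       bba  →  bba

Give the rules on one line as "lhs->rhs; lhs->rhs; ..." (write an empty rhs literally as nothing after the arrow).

  | aabb => aba
  | abb => ba
  | bbaabba => bbabaa => bbaa
  | bbb

abb->ba; bab->b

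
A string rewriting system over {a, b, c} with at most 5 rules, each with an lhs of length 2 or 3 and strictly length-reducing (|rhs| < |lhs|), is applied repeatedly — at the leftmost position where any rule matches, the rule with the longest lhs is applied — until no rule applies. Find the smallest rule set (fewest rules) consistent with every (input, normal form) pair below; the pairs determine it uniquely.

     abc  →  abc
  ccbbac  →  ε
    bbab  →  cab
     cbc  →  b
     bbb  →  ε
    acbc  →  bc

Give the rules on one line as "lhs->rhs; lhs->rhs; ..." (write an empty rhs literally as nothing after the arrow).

  | abc
  | ccbbac => cbac => ac => ε
  | bbab => cab
  | cbc => b

ac->; bb->c; cb->; cbc->b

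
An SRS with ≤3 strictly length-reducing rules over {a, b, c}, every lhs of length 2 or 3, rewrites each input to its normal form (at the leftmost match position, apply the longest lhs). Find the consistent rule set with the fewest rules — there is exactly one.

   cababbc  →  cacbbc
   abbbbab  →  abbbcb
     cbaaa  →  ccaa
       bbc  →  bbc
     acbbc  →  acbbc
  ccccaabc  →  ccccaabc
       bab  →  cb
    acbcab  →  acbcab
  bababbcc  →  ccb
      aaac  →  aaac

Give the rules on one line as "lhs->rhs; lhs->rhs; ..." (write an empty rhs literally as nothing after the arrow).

ba->c; bcc->

  | cababbc => cacbbc
  | abbbbab => abbbcb
  | cbaaa => ccaa
  | bbc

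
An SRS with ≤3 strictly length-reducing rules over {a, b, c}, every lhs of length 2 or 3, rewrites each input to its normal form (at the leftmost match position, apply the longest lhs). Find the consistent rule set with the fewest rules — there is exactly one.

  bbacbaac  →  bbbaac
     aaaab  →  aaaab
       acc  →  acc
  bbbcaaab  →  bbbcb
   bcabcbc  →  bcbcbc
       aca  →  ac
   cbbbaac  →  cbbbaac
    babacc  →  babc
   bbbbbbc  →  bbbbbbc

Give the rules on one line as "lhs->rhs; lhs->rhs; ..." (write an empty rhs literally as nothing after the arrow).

  | bbacbaac => bbbaac
  | aaaab
  | acc
  | bbbcaaab => bbbcaab => bbbcab => bbbcb

bac->b; ca->c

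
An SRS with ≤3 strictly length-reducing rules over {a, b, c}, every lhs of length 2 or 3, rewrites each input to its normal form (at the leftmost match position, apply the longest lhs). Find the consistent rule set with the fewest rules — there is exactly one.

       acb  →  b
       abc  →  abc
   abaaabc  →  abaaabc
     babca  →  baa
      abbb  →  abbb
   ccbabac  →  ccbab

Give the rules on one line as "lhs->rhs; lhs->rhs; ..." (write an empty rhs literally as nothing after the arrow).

  | acb => b
  | abc
  | abaaabc
  | babca => baa

ac->; bca->a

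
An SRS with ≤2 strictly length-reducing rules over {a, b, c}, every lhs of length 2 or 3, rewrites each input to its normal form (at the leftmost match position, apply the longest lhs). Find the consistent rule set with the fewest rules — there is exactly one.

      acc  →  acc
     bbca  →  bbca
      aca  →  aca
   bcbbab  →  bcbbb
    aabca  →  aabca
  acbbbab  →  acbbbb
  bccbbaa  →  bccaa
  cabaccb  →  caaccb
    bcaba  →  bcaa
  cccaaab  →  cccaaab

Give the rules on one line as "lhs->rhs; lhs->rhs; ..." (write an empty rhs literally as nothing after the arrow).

  | acc
  | bbca
  | aca
  | bcbbab => bcbbb

ba->a; bab->bb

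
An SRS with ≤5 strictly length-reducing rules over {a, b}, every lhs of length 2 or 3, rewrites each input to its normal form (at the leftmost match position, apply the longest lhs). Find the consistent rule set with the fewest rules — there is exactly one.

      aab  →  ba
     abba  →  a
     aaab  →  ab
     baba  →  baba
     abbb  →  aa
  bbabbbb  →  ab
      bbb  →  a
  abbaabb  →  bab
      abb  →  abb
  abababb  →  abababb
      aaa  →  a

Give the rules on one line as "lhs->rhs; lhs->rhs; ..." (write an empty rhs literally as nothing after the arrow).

  | aab => ba
  | abba => a
  | aaab => ab
  | baba

aaa->a; aab->ba; bba->; bbb->a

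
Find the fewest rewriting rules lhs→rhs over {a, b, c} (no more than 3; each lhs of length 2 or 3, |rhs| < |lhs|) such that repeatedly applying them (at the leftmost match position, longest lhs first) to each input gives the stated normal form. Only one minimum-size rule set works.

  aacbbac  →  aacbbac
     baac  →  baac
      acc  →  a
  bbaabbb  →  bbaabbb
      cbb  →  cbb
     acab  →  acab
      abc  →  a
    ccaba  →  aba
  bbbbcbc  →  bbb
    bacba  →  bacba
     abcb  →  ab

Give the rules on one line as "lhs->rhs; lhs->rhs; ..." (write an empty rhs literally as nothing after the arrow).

bc->; cc->

  | aacbbac
  | baac
  | acc => a
  | bbaabbb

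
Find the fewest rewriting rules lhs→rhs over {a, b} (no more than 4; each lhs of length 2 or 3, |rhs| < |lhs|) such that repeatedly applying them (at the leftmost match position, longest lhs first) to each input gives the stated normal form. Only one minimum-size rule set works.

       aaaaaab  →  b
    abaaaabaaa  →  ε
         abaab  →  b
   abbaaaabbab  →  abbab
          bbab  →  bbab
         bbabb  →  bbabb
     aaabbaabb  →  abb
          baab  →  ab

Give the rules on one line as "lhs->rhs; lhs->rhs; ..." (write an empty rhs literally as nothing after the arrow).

aa->; aba->a; baa->a

  | aaaaaab => aaaab => aab => b
  | abaaaabaaa => aaaabaaa => aabaaa => baaa => aa => ε
  | abaab => aab => b
  | abbaaaabbab => abaaabbab => aaabbab => abbab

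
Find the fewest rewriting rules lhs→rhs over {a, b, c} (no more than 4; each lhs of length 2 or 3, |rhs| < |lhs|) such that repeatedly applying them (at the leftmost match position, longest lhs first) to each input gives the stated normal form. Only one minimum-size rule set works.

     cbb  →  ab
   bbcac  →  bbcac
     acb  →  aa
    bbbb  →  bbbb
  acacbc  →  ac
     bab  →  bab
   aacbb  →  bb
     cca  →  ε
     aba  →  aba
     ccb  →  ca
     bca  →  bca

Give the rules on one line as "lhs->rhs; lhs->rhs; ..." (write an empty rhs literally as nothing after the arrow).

  | cbb => ab
  | bbcac
  | acb => aa
  | bbbb

aac->; cb->a; cca->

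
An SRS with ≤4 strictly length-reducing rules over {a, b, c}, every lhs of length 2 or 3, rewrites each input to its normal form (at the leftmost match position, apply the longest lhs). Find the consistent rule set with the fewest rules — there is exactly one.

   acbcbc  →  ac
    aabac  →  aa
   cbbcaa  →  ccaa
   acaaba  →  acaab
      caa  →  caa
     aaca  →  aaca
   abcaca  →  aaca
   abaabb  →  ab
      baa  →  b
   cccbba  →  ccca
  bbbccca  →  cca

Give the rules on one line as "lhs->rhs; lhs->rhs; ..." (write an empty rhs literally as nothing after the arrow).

ba->b; bb->; bc->

  | acbcbc => acbc => ac
  | aabac => aabc => aa
  | cbbcaa => ccaa
  | acaaba => acaab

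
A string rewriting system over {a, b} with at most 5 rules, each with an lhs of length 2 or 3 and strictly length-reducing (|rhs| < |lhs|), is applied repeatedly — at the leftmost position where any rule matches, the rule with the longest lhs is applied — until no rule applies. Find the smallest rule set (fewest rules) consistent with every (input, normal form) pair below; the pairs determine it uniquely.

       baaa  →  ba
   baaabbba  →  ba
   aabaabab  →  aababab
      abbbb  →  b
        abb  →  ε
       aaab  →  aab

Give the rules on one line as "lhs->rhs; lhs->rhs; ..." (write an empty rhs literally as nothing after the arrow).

aaa->aa; abb->; baa->ba; bb->b

  | baaa => baa => ba
  | baaabbba => baabbba => babbba => bba => ba
  | aabaabab => aababab
  | abbbb => bb => b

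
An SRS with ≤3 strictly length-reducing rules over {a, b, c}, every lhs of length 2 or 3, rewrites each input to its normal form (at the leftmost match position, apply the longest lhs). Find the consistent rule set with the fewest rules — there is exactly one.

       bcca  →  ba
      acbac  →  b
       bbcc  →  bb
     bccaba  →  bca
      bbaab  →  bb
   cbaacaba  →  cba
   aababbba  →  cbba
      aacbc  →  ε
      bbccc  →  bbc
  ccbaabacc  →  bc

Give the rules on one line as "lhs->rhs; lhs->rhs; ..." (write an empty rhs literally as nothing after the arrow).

  | bcca => ba
  | acbac => bac => b
  | bbcc => bb
  | bccaba => baba => bca

ab->c; ac->; cc->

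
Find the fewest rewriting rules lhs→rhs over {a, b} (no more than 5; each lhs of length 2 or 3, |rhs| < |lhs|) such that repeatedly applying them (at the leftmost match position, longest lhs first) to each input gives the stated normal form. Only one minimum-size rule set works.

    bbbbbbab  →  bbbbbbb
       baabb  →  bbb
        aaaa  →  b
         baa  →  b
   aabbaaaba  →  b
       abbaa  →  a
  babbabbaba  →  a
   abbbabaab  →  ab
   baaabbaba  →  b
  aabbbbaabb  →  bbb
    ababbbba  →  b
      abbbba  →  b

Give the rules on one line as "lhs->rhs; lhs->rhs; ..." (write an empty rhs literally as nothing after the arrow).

aa->b; aaa->a; ba->a; bab->bb

  | bbbbbbab => bbbbbbb
  | baabb => aabb => bbb
  | aaaa => aa => b
  | baa => aa => b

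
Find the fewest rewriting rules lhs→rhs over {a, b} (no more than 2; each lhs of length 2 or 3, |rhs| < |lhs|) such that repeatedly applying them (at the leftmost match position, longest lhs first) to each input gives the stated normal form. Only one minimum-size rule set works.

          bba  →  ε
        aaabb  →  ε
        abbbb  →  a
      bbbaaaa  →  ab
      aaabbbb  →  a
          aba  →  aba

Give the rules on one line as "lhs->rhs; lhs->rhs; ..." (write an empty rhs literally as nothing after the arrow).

aa->; bb->a

  | bba => aa => ε
  | aaabb => abb => aa => ε
  | abbbb => aabb => bb => a
  | bbbaaaa => abaaaa => abaa => ab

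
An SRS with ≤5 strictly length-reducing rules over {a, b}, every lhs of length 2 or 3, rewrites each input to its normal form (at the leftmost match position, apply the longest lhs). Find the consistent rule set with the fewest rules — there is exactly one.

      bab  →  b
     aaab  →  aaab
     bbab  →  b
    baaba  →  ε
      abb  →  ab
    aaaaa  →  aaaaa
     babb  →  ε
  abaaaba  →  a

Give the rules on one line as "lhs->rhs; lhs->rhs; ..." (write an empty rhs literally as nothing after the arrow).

  | bab => bb => b
  | aaab
  | bbab => b
  | baaba => baba => bba => ε

ba->b; bb->b; bba->; bbb->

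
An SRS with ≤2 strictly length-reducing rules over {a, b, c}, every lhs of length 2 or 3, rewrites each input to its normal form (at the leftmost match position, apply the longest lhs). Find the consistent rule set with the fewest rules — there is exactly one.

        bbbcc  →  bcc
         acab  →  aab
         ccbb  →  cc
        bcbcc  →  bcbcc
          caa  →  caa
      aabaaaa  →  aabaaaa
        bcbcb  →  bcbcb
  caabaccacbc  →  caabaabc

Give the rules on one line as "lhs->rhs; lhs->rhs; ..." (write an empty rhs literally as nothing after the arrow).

  | bbbcc => bcc
  | acab => aab
  | ccbb => cc
  | bcbcc

ac->a; bb->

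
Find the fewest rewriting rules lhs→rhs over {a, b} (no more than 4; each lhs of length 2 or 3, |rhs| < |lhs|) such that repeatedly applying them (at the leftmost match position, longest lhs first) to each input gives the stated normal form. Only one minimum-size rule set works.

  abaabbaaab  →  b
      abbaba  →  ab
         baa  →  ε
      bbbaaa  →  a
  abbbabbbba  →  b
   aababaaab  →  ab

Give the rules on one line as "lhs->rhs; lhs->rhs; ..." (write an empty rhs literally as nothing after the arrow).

aba->ba; ba->; baa->; bbb->b

  | abaabbaaab => baabbaaab => bbaaab => bab => b
  | abbaba => abba => ab
  | baa => ε
  | bbbaaa => baaa => a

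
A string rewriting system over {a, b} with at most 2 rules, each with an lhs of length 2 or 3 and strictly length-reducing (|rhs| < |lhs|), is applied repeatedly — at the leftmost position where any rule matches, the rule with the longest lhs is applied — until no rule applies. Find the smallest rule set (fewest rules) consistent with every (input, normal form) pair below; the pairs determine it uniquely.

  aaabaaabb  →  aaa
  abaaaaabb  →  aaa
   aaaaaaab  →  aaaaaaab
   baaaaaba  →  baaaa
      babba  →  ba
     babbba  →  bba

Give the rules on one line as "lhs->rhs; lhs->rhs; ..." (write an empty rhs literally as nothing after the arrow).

aba->; abb->

  | aaabaaabb => aaaabb => aaa
  | abaaaaabb => aaaabb => aaa
  | aaaaaaab
  | baaaaaba => baaaa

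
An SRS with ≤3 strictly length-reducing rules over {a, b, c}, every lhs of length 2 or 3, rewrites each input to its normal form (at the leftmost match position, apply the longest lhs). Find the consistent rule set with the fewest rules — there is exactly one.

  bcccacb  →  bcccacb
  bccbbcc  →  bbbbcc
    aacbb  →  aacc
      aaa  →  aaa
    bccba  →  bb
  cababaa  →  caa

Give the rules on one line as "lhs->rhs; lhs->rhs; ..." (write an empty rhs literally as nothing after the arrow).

  | bcccacb
  | bccbbcc => bbbbcc
  | aacbb => aacc
  | aaa

ba->; cbb->cc; ccb->bb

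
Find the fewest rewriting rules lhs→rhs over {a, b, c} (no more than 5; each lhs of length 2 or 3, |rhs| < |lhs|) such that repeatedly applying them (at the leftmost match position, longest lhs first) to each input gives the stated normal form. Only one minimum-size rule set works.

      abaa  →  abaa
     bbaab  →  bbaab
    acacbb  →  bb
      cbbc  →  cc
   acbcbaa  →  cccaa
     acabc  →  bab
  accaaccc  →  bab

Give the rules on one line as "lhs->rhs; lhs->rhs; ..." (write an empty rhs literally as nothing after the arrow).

  | abaa
  | bbaab
  | acacbb => bacbb => bccb => bcb => bb
  | cbbc => cbc => cc

ac->b; acb->cc; bc->b; cb->c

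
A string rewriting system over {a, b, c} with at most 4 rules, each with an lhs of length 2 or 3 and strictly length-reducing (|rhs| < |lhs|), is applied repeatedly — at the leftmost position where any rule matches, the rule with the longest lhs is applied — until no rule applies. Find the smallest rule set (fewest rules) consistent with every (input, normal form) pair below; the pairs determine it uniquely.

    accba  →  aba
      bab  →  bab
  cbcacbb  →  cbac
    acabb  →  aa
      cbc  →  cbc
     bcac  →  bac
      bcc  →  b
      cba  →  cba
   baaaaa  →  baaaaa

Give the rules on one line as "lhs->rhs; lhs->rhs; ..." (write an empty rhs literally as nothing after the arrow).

  | accba => aba
  | bab
  | cbcacbb => cbacbb => cbac
  | acabb => aabb => aa

bb->; ca->a; cc->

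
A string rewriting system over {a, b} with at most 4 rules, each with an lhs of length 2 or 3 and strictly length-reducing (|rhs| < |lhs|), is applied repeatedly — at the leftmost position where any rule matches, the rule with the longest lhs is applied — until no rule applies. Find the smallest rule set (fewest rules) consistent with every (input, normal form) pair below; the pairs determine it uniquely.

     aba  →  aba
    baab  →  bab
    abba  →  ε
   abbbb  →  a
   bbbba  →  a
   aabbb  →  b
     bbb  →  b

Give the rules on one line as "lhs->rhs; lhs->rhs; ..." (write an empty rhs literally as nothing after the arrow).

  | aba
  | baab => bab
  | abba => aa => ε
  | abbbb => abb => a

aa->; baa->ba; bb->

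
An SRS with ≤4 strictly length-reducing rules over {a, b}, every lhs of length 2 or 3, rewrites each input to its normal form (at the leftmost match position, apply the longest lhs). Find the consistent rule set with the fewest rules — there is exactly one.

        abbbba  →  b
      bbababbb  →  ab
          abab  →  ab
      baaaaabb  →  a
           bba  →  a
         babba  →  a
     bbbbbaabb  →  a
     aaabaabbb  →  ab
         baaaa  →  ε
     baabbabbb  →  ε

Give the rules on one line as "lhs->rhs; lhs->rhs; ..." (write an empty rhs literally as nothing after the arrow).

aa->b; ba->; bb->

  | abbbba => abba => aa => b
  | bbababbb => ababbb => abbb => ab
  | abab => ab
  | baaaaabb => aaaabb => baabb => abb => a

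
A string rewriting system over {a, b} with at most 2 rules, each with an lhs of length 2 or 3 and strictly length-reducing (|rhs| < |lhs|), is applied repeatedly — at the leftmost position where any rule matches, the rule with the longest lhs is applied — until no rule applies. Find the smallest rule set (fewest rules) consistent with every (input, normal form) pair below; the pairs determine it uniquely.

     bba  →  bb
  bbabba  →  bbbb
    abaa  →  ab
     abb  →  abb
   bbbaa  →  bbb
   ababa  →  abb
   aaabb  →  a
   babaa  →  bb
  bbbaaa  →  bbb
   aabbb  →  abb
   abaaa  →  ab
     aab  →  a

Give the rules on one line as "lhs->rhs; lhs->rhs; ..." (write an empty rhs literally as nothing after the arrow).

aab->a; ba->b

  | bba => bb
  | bbabba => bbbba => bbbb
  | abaa => aba => ab
  | abb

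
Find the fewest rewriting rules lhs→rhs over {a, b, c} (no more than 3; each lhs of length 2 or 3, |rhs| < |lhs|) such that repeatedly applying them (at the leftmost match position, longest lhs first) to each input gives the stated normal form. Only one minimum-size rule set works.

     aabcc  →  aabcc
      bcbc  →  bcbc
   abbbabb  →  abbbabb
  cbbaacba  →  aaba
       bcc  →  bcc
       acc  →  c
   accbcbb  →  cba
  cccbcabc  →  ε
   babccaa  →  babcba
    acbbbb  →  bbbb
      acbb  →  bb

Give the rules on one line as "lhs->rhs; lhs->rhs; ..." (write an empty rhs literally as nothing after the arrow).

  | aabcc
  | bcbc
  | abbbabb
  | cbbaacba => aaacba => aaba

ac->; ca->b; cbb->a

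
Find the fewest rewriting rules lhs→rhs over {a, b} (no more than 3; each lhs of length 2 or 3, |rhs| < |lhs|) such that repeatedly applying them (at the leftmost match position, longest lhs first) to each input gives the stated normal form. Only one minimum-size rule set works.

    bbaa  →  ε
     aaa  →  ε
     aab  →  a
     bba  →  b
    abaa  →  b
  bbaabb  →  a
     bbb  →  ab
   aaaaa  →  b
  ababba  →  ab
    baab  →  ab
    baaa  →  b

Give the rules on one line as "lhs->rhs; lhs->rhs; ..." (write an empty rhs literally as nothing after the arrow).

aa->b; aaa->; bb->a

  | bbaa => aaa => ε
  | aaa => ε
  | aab => bb => a
  | bba => aa => b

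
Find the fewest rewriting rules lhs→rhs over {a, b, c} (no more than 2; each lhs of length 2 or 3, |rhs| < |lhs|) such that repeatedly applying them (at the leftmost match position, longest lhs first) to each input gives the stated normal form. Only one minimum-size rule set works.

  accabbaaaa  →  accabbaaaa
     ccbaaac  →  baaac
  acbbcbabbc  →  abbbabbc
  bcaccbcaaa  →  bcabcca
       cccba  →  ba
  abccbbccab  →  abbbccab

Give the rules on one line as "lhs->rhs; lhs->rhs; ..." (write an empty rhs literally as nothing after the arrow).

  | accabbaaaa
  | ccbaaac => cbaaac => baaac
  | acbbcbabbc => abbcbabbc => abbbabbc
  | bcaccbcaaa => bcacbcaaa => bcabcaaa => bcabcca

caa->cc; cb->b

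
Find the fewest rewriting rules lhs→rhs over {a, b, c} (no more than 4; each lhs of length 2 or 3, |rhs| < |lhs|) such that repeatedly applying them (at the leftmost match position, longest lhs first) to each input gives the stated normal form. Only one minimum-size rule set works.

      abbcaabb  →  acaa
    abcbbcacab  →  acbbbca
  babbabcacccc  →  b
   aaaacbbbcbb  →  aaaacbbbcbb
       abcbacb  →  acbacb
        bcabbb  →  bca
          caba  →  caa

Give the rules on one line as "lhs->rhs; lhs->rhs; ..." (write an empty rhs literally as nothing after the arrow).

ab->a; acc->; cac->bc

  | abbcaabb => abcaabb => acaabb => acaab => acaa
  | abcbbcacab => acbbcacab => acbbbcab => acbbbca
  | babbabcacccc => bababcacccc => baabcacccc => baacacccc => baabcccc => baacccc => bacc => b
  | aaaacbbbcbb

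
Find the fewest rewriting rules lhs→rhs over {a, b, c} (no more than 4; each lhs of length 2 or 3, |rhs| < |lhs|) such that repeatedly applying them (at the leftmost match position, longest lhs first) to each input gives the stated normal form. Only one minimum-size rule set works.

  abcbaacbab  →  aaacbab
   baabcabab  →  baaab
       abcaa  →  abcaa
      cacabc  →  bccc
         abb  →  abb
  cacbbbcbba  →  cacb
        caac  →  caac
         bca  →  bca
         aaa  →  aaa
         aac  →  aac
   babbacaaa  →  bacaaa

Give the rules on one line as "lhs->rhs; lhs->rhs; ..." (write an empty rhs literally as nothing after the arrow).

  | abcbaacbab => aaacbab
  | baabcabab => baabbcab => baaab
  | abcaa
  | cacabc => cabcc => bccc

bba->; bbc->; bcb->; cab->bc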